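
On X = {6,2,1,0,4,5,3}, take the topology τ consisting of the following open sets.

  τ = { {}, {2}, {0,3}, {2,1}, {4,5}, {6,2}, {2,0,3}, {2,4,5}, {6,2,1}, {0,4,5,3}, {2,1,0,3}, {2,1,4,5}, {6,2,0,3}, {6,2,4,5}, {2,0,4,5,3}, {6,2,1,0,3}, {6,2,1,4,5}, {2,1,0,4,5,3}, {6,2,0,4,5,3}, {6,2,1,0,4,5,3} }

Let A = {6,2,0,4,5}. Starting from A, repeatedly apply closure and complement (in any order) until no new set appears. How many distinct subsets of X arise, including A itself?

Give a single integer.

8

cl via duality: int({1,3}) = {}, so X∖{} = {6,2,1,0,4,5,3}
Write k for closure, c for complement:
  1. A     = {6,2,0,4,5}
  2. kA    = {6,2,1,0,4,5,3}
  3. cA    = {1,3}
  4. ckA   = {}
  5. kcA   = {1,0,3}
  6. ckcA  = {6,2,4,5}
  7. kckcA = {6,2,1,4,5}
  8. ckckcA = {0,3}
applying k or c yields no new set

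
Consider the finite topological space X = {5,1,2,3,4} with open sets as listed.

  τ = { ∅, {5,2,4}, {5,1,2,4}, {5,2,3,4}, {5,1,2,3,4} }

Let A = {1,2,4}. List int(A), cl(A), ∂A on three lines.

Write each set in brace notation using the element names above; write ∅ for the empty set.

int(A) = ∅
cl(A)  = {5,1,2,3,4}
∂A     = {5,1,2,3,4}

U open, U⊆A: ∅. int(A) = ⋃ = ∅
X∖A={5,3}, int(X∖A)=∅, hence cl(A)={5,1,2,3,4}
∂A: remove int from cl → {5,1,2,3,4}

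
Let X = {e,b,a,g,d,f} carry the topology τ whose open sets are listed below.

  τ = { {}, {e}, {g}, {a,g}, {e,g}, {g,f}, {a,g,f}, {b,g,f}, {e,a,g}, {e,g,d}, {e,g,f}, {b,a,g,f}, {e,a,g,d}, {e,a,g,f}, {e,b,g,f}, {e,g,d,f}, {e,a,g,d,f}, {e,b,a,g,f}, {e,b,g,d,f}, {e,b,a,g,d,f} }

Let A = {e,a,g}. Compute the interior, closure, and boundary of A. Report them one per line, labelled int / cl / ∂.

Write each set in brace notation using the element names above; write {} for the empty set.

int(A) = {e,a,g}
cl(A)  = {e,b,a,g,d,f}
∂A     = {b,d,f}

opens ⊆ A: {}, {e}, {g}, {e,g}, {a,g}, {e,a,g}; union → int = {e,a,g}
complement {b,d,f}; its interior {}; cl(A) = X∖{} = {e,b,a,g,d,f}
boundary = {e,b,a,g,d,f} ∖ {e,a,g} = {b,d,f}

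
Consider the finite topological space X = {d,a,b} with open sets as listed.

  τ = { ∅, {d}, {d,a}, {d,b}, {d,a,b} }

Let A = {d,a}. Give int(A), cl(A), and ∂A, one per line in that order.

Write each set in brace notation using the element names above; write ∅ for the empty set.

interior: largest open inside A is {d,a} (from ∅, {d}, {d,a})
cl via duality: int({b}) = ∅, so X∖∅ = {d,a,b}
cl∖int = {b}

int(A) = {d,a}
cl(A)  = {d,a,b}
∂A     = {b}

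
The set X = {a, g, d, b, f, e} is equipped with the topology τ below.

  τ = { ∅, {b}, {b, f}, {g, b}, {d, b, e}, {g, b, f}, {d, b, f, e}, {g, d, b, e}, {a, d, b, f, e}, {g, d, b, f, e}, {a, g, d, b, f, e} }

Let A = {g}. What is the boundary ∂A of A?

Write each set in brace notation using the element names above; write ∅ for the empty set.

interior: largest open inside A is ∅ (from ∅)
cl via duality: int({a, d, b, f, e}) = {a, d, b, f, e}, so X∖{a, d, b, f, e} = {g}
cl∖int = {g}

{g}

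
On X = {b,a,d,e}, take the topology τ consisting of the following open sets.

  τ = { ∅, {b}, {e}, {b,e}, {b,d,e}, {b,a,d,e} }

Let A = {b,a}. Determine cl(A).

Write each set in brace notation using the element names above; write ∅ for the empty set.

{b,a,d}

closure: X∖int(X∖A) = X∖{e} = {b,a,d}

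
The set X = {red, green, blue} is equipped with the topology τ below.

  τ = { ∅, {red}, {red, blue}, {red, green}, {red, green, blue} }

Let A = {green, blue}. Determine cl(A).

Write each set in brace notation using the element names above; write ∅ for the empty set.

{green, blue}

closure: X∖int(X∖A) = X∖{red} = {green, blue}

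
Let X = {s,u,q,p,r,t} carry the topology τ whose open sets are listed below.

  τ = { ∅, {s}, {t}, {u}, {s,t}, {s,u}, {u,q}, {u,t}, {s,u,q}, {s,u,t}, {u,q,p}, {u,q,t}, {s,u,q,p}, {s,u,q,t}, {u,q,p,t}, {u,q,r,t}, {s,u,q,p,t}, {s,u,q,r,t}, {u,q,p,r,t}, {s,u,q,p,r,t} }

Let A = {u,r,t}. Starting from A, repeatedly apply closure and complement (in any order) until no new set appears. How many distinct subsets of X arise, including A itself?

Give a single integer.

cl via duality: int({s,q,p}) = {s}, so X∖{s} = {u,q,p,r,t}
Write k for closure, c for complement:
  1. A     = {u,r,t}
  2. kA    = {u,q,p,r,t}
  3. cA    = {s,q,p}
  4. ckA   = {s}
  5. kcA   = {s,q,p,r}
  6. ckcA  = {u,t}
applying k or c yields no new set

6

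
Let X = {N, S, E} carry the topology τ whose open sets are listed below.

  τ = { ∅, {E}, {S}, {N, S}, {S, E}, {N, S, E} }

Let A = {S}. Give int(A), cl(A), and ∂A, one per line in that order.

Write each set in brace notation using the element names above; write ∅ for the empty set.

open subsets of A: ∅, {S}; so int(A) = {S}
closure: X∖int(X∖A) = X∖{E} = {N, S}
∂A = {N, S} minus {S} = {N}

int(A) = {S}
cl(A)  = {N, S}
∂A     = {N}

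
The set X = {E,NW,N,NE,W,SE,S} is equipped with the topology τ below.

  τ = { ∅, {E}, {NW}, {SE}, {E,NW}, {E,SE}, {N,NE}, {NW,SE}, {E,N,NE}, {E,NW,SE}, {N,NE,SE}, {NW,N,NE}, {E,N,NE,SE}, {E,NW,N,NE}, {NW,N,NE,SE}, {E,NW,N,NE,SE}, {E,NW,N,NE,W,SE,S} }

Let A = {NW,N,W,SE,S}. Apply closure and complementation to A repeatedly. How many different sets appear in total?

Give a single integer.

10

X∖A={E,NE}, int(X∖A)={E}, hence cl(A)={NW,N,NE,W,SE,S}
Orbit (k=closure, c=complement):
  1. A     = {NW,N,W,SE,S}
  2. kA    = {NW,N,NE,W,SE,S}
  3. cA    = {E,NE}
  4. ckA   = {E}
  5. kcA   = {E,N,NE,W,S}
  6. kckA  = {E,W,S}
  7. ckcA  = {NW,SE}
  8. ckckA = {NW,N,NE,SE}
  9. kckcA = {NW,W,SE,S}
  10. ckckcA = {E,N,NE}
(closed under both — stop)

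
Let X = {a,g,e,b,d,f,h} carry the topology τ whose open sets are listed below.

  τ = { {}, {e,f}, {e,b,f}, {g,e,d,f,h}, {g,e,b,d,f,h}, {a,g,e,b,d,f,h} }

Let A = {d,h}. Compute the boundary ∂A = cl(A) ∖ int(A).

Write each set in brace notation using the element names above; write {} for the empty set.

open subsets of A: {}; so int(A) = {}
closure: X∖int(X∖A) = X∖{e,b,f} = {a,g,d,h}
∂A = {a,g,d,h} minus {} = {a,g,d,h}

{a,g,d,h}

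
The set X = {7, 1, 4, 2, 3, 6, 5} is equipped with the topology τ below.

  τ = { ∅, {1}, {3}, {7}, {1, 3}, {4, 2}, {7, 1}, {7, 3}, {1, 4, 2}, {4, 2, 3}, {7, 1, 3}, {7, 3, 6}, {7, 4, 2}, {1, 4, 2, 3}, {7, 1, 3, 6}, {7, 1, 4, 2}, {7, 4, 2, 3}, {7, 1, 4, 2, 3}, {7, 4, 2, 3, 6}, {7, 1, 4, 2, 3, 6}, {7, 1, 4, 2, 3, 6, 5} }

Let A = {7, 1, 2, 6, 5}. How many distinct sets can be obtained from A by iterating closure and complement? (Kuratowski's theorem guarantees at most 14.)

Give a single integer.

10

X∖A={4, 3}, int(X∖A)={3}, hence cl(A)={7, 1, 4, 2, 6, 5}
Orbit (k=closure, c=complement):
  1. A     = {7, 1, 2, 6, 5}
  2. kA    = {7, 1, 4, 2, 6, 5}
  3. cA    = {4, 3}
  4. ckA   = {3}
  5. kcA   = {4, 2, 3, 6, 5}
  6. kckA  = {3, 6, 5}
  7. ckcA  = {7, 1}
  8. ckckA = {7, 1, 4, 2}
  9. kckcA = {7, 1, 6, 5}
  10. ckckcA = {4, 2, 3}
(closed under both — stop)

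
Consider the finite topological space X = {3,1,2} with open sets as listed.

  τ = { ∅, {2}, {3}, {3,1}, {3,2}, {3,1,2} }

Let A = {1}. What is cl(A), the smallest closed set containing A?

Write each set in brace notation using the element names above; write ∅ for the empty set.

closure: X∖int(X∖A) = X∖{3,2} = {1}

{1}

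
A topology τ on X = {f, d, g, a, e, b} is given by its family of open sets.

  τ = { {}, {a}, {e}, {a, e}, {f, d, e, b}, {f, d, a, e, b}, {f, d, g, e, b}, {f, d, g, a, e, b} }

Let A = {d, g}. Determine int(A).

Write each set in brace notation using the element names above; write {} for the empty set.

open subsets of A: {}; so int(A) = {}

{}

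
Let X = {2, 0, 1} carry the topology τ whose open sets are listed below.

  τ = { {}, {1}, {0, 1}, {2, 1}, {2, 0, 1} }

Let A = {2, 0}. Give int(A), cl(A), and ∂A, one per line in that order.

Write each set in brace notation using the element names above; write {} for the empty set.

int(A) = {}
cl(A)  = {2, 0}
∂A     = {2, 0}

interior: largest open inside A is {} (from {})
cl via duality: int({1}) = {1}, so X∖{1} = {2, 0}
cl∖int = {2, 0}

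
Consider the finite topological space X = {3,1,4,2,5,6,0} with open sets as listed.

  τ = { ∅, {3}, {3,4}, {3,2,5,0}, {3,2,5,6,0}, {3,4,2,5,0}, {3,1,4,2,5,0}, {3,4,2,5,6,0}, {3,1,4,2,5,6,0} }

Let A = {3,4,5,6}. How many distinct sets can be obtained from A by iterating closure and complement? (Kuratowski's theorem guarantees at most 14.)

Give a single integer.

X∖A={1,2,0}, int(X∖A)=∅, hence cl(A)={3,1,4,2,5,6,0}
Orbit (k=closure, c=complement):
  1. A     = {3,4,5,6}
  2. kA    = {3,1,4,2,5,6,0}
  3. cA    = {1,2,0}
  4. ckA   = ∅
  5. kcA   = {1,2,5,6,0}
  6. ckcA  = {3,4}
(closed under both — stop)

6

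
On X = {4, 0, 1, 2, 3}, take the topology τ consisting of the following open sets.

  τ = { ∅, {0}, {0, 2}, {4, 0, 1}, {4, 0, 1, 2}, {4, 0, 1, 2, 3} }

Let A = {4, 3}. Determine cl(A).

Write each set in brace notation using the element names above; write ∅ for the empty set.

{4, 1, 3}

closure: X∖int(X∖A) = X∖{0, 2} = {4, 1, 3}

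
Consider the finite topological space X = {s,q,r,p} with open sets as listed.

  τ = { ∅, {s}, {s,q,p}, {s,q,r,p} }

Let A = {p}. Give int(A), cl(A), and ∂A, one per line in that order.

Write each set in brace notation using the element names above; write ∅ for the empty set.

U open, U⊆A: ∅. int(A) = ⋃ = ∅
X∖A={s,q,r}, int(X∖A)={s}, hence cl(A)={q,r,p}
∂A: remove int from cl → {q,r,p}

int(A) = ∅
cl(A)  = {q,r,p}
∂A     = {q,r,p}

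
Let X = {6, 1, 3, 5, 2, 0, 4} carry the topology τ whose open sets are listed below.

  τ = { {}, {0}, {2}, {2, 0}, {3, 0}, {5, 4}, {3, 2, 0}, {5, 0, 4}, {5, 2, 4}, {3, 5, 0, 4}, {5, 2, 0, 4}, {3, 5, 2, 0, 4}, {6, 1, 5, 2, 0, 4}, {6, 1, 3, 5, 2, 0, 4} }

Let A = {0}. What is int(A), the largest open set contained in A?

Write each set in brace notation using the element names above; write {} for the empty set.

{0}

interior: largest open inside A is {0} (from {}, {0})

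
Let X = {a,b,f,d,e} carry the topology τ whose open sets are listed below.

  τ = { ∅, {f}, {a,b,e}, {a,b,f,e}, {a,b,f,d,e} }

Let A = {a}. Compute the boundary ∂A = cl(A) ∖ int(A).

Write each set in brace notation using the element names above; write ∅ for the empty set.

open subsets of A: ∅; so int(A) = ∅
closure: X∖int(X∖A) = X∖{f} = {a,b,d,e}
∂A = {a,b,d,e} minus ∅ = {a,b,d,e}

{a,b,d,e}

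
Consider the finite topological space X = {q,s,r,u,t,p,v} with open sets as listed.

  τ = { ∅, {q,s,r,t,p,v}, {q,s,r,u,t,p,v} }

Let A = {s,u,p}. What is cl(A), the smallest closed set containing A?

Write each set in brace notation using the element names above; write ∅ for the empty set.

complement {q,r,t,v}; its interior ∅; cl(A) = X∖∅ = {q,s,r,u,t,p,v}

{q,s,r,u,t,p,v}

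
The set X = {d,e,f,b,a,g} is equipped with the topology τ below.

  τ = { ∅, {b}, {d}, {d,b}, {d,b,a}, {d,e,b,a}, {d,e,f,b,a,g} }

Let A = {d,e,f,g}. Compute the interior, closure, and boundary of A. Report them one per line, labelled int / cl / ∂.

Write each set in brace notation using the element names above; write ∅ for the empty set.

U open, U⊆A: ∅, {d}. int(A) = ⋃ = {d}
X∖A={b,a}, int(X∖A)={b}, hence cl(A)={d,e,f,a,g}
∂A: remove int from cl → {e,f,a,g}

int(A) = {d}
cl(A)  = {d,e,f,a,g}
∂A     = {e,f,a,g}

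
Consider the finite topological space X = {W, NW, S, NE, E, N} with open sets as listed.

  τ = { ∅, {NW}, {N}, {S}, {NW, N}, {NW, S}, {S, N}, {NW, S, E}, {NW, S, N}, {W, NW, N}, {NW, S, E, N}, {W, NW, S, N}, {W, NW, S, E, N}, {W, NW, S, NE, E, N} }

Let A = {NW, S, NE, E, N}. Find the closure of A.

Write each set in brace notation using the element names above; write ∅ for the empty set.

{W, NW, S, NE, E, N}

complement {W}; its interior ∅; cl(A) = X∖∅ = {W, NW, S, NE, E, N}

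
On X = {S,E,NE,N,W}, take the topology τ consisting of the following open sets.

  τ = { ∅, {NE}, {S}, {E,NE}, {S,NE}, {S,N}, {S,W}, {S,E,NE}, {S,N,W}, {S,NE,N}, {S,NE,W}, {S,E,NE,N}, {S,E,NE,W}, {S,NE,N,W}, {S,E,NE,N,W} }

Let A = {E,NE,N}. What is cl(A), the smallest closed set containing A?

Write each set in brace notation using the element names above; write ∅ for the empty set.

{E,NE,N}

X∖A={S,W}, int(X∖A)={S,W}, hence cl(A)={E,NE,N}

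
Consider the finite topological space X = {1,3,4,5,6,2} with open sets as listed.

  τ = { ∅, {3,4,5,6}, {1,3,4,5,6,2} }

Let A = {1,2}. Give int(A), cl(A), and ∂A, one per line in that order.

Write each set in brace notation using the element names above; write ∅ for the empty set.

interior: largest open inside A is ∅ (from ∅)
cl via duality: int({3,4,5,6}) = {3,4,5,6}, so X∖{3,4,5,6} = {1,2}
cl∖int = {1,2}

int(A) = ∅
cl(A)  = {1,2}
∂A     = {1,2}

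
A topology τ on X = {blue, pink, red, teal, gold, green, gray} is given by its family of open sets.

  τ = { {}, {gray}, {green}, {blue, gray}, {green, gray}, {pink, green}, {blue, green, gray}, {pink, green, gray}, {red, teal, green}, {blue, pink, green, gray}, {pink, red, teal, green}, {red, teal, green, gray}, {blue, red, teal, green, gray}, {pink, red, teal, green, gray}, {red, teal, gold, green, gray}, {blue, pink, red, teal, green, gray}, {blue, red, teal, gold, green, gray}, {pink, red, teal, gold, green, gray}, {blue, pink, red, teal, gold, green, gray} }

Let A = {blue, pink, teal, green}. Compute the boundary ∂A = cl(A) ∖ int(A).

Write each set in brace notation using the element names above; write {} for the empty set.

{blue, red, teal, gold}

interior: largest open inside A is {pink, green} (from {}, {green}, {pink, green})
cl via duality: int({red, gold, gray}) = {gray}, so X∖{gray} = {blue, pink, red, teal, gold, green}
cl∖int = {blue, red, teal, gold}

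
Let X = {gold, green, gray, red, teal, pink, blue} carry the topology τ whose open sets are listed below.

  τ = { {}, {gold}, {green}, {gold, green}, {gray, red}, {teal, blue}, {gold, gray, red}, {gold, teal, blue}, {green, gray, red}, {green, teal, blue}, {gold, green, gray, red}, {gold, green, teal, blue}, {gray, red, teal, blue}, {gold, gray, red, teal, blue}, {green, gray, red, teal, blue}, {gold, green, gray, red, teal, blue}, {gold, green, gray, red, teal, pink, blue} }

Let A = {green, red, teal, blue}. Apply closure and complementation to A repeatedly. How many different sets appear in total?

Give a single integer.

closure: X∖int(X∖A) = X∖{gold} = {green, gray, red, teal, pink, blue}
Let k=closure and c=complement:
  1. A     = {green, red, teal, blue}
  2. kA    = {green, gray, red, teal, pink, blue}
  3. cA    = {gold, gray, pink}
  4. ckA   = {gold}
  5. kcA   = {gold, gray, red, pink}
  6. kckA  = {gold, pink}
  7. ckcA  = {green, teal, blue}
  8. ckckA = {green, gray, red, teal, blue}
  9. kckcA = {green, teal, pink, blue}
  10. ckckcA = {gold, gray, red}
— saturated at 10

10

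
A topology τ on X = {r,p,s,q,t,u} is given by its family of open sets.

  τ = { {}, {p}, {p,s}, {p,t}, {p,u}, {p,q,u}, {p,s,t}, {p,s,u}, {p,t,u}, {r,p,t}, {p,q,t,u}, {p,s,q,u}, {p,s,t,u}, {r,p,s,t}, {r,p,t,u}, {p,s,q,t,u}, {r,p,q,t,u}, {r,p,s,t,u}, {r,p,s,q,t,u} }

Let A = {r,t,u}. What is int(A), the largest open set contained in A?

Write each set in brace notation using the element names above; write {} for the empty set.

opens ⊆ A: {}; union → int = {}

{}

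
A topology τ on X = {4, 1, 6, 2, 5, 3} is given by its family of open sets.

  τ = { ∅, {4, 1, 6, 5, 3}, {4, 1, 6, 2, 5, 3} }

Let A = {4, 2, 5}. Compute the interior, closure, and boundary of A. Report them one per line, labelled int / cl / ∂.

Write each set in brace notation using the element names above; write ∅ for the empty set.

int(A) = ∅
cl(A)  = {4, 1, 6, 2, 5, 3}
∂A     = {4, 1, 6, 2, 5, 3}

open subsets of A: ∅; so int(A) = ∅
closure: X∖int(X∖A) = X∖∅ = {4, 1, 6, 2, 5, 3}
∂A = {4, 1, 6, 2, 5, 3} minus ∅ = {4, 1, 6, 2, 5, 3}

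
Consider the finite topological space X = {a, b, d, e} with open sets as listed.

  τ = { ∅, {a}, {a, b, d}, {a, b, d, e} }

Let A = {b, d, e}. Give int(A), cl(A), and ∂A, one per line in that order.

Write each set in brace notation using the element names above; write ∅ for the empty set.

opens ⊆ A: ∅; union → int = ∅
complement {a}; its interior {a}; cl(A) = X∖{a} = {b, d, e}
boundary = {b, d, e} ∖ ∅ = {b, d, e}

int(A) = ∅
cl(A)  = {b, d, e}
∂A     = {b, d, e}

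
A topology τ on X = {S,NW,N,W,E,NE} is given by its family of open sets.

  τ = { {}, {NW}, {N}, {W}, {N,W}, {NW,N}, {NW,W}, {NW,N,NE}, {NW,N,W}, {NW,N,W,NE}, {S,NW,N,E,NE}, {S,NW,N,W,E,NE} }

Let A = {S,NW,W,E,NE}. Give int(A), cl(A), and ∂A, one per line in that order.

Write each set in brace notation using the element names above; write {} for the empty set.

int(A) = {NW,W}
cl(A)  = {S,NW,W,E,NE}
∂A     = {S,E,NE}

opens ⊆ A: {}, {NW}, {W}, {NW,W}; union → int = {NW,W}
complement {N}; its interior {N}; cl(A) = X∖{N} = {S,NW,W,E,NE}
boundary = {S,NW,W,E,NE} ∖ {NW,W} = {S,E,NE}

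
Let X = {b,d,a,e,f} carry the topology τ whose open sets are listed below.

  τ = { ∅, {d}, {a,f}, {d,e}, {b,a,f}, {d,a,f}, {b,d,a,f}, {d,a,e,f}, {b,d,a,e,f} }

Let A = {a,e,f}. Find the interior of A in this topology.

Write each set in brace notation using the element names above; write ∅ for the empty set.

interior: largest open inside A is {a,f} (from ∅, {a,f})

{a,f}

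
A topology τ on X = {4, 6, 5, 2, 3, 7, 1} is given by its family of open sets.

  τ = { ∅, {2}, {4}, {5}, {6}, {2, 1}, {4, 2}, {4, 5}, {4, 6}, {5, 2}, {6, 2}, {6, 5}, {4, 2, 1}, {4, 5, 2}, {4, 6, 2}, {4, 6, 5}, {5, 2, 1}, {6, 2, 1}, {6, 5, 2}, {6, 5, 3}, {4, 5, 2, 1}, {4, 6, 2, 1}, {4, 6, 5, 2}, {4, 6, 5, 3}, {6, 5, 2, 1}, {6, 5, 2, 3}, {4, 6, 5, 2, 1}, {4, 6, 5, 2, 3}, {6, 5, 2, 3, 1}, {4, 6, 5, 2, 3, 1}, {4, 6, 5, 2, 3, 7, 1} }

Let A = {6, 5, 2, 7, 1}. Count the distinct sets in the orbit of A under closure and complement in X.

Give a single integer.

complement {4, 3}; its interior {4}; cl(A) = X∖{4} = {6, 5, 2, 3, 7, 1}
With k = closure, c = complement:
  1. A     = {6, 5, 2, 7, 1}
  2. kA    = {6, 5, 2, 3, 7, 1}
  3. cA    = {4, 3}
  4. ckA   = {4}
  5. kcA   = {4, 3, 7}
  6. kckA  = {4, 7}
  7. ckcA  = {6, 5, 2, 1}
  8. ckckA = {6, 5, 2, 3, 1}
k, c of each give nothing new

8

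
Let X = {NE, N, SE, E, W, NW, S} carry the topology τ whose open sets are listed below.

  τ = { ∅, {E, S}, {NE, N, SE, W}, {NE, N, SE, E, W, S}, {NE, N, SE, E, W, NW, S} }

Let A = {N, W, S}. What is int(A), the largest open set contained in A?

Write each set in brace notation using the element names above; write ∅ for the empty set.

open subsets of A: ∅; so int(A) = ∅

∅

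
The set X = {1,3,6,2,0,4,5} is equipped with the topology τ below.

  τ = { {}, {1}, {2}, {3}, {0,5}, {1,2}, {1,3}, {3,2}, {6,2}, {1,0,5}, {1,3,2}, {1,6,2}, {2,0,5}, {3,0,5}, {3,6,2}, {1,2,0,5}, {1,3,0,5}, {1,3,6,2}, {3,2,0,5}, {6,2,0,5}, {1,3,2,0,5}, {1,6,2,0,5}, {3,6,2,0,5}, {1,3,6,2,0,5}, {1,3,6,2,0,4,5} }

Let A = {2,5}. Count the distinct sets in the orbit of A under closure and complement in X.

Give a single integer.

12

closure: X∖int(X∖A) = X∖{1,3} = {6,2,0,4,5}
Let k=closure and c=complement:
  1. A     = {2,5}
  2. kA    = {6,2,0,4,5}
  3. cA    = {1,3,6,0,4}
  4. ckA   = {1,3}
  5. kcA   = {1,3,6,0,4,5}
  6. kckA  = {1,3,4}
  7. ckcA  = {2}
  8. ckckA = {6,2,0,5}
  9. kckcA = {6,2,4}
  10. ckckcA = {1,3,0,5}
  11. kckckcA = {1,3,0,4,5}
  12. ckckckcA = {6,2}
— saturated at 12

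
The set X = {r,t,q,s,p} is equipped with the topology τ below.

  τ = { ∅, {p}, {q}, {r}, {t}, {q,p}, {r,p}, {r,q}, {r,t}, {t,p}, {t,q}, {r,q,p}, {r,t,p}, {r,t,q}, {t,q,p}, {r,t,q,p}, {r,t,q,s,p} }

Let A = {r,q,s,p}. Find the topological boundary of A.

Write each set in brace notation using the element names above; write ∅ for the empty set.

interior: largest open inside A is {r,q,p} (from ∅, {p}, {q}, {r}, {r,q}, {q,p}, {r,p}, {r,q,p})
cl via duality: int({t}) = {t}, so X∖{t} = {r,q,s,p}
cl∖int = {s}

{s}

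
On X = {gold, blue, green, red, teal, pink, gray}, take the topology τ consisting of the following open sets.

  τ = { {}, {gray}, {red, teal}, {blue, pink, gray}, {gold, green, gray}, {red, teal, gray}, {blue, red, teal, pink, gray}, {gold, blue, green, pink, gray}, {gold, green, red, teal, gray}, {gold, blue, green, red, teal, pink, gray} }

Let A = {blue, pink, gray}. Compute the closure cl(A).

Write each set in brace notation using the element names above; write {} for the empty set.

complement {gold, green, red, teal}; its interior {red, teal}; cl(A) = X∖{red, teal} = {gold, blue, green, pink, gray}

{gold, blue, green, pink, gray}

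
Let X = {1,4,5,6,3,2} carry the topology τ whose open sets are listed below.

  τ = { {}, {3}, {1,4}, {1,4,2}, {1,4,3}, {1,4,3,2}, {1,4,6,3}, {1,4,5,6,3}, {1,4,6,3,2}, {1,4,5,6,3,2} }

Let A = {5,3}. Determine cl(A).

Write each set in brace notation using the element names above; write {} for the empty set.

{5,6,3}

complement {1,4,6,2}; its interior {1,4,2}; cl(A) = X∖{1,4,2} = {5,6,3}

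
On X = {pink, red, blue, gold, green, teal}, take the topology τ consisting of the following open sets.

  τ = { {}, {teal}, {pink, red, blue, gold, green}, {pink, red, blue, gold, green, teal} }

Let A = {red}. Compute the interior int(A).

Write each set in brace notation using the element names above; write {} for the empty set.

open subsets of A: {}; so int(A) = {}

{}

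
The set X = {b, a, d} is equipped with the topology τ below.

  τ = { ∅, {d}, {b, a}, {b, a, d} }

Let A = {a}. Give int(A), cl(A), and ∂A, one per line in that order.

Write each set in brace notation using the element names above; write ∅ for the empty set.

int(A) = ∅
cl(A)  = {b, a}
∂A     = {b, a}

U open, U⊆A: ∅. int(A) = ⋃ = ∅
X∖A={b, d}, int(X∖A)={d}, hence cl(A)={b, a}
∂A: remove int from cl → {b, a}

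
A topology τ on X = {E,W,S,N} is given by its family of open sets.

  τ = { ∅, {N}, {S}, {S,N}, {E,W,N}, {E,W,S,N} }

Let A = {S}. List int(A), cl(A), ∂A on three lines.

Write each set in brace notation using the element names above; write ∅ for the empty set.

U open, U⊆A: ∅, {S}. int(A) = ⋃ = {S}
X∖A={E,W,N}, int(X∖A)={E,W,N}, hence cl(A)={S}
∂A: remove int from cl → ∅

int(A) = {S}
cl(A)  = {S}
∂A     = ∅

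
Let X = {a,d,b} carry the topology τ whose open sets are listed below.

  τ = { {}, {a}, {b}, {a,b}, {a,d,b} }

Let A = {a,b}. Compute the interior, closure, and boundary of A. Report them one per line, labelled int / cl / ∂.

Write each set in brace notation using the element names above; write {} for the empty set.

int(A) = {a,b}
cl(A)  = {a,d,b}
∂A     = {d}

opens ⊆ A: {}, {b}, {a}, {a,b}; union → int = {a,b}
complement {d}; its interior {}; cl(A) = X∖{} = {a,d,b}
boundary = {a,d,b} ∖ {a,b} = {d}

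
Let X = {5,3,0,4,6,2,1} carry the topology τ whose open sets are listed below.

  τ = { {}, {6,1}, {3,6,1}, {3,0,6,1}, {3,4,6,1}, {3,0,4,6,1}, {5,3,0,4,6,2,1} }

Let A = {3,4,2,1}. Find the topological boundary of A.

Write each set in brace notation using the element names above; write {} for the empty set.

{5,3,0,4,6,2,1}

open subsets of A: {}; so int(A) = {}
closure: X∖int(X∖A) = X∖{} = {5,3,0,4,6,2,1}
∂A = {5,3,0,4,6,2,1} minus {} = {5,3,0,4,6,2,1}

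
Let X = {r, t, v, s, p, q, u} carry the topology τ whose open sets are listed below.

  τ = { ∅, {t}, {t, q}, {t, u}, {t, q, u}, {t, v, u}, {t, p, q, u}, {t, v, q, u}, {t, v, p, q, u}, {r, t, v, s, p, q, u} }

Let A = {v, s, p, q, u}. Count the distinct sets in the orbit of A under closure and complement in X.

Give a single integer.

6

cl via duality: int({r, t}) = {t}, so X∖{t} = {r, v, s, p, q, u}
Write k for closure, c for complement:
  1. A     = {v, s, p, q, u}
  2. kA    = {r, v, s, p, q, u}
  3. cA    = {r, t}
  4. ckA   = {t}
  5. kcA   = {r, t, v, s, p, q, u}
  6. ckcA  = ∅
applying k or c yields no new set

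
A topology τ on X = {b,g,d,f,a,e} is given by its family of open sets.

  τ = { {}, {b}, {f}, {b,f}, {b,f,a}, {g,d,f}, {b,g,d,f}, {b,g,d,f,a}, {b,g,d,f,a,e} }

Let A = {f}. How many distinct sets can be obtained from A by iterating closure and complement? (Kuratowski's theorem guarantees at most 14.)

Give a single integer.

6

X∖A={b,g,d,a,e}, int(X∖A)={b}, hence cl(A)={g,d,f,a,e}
Orbit (k=closure, c=complement):
  1. A     = {f}
  2. kA    = {g,d,f,a,e}
  3. cA    = {b,g,d,a,e}
  4. ckA   = {b}
  5. kckA  = {b,a,e}
  6. ckckA = {g,d,f}
(closed under both — stop)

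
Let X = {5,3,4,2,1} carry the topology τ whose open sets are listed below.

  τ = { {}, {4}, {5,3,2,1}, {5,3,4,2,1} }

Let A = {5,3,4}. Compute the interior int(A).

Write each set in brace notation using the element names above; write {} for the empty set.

U open, U⊆A: {}, {4}. int(A) = ⋃ = {4}

{4}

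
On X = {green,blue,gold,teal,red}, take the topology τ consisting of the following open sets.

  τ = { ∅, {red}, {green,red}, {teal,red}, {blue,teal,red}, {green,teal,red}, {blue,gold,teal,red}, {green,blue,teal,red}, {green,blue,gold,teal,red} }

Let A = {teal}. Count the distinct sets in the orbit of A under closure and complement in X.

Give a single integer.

cl via duality: int({green,blue,gold,red}) = {green,red}, so X∖{green,red} = {blue,gold,teal}
Write k for closure, c for complement:
  1. A     = {teal}
  2. kA    = {blue,gold,teal}
  3. cA    = {green,blue,gold,red}
  4. ckA   = {green,red}
  5. kcA   = {green,blue,gold,teal,red}
  6. ckcA  = ∅
applying k or c yields no new set

6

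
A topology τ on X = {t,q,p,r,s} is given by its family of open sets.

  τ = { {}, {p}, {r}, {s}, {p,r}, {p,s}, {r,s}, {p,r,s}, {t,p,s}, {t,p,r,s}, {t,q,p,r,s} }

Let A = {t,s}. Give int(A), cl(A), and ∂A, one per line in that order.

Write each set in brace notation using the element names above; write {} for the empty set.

interior: largest open inside A is {s} (from {}, {s})
cl via duality: int({q,p,r}) = {p,r}, so X∖{p,r} = {t,q,s}
cl∖int = {t,q}

int(A) = {s}
cl(A)  = {t,q,s}
∂A     = {t,q}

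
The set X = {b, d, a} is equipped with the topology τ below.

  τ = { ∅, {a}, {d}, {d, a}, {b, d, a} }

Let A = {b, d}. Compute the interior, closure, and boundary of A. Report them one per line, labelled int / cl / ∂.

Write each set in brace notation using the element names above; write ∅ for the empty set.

int(A) = {d}
cl(A)  = {b, d}
∂A     = {b}

interior: largest open inside A is {d} (from ∅, {d})
cl via duality: int({a}) = {a}, so X∖{a} = {b, d}
cl∖int = {b}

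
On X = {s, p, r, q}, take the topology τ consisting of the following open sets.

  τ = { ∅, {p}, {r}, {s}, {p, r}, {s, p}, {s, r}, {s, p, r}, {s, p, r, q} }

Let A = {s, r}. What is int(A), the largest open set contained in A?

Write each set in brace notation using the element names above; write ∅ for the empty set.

{s, r}

opens ⊆ A: ∅, {r}, {s}, {s, r}; union → int = {s, r}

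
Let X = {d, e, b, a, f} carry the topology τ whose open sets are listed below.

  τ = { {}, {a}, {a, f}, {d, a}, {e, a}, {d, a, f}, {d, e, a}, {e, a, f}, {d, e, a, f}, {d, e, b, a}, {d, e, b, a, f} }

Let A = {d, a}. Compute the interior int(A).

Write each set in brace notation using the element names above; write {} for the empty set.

{d, a}

U open, U⊆A: {}, {a}, {d, a}. int(A) = ⋃ = {d, a}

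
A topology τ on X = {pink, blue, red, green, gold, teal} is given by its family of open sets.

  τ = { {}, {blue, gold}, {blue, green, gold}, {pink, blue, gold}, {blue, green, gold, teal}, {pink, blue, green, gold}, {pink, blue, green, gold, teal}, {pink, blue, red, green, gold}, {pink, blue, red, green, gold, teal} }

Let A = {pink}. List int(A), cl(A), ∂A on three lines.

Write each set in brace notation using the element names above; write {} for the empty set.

int(A) = {}
cl(A)  = {pink, red}
∂A     = {pink, red}

open subsets of A: {}; so int(A) = {}
closure: X∖int(X∖A) = X∖{blue, green, gold, teal} = {pink, red}
∂A = {pink, red} minus {} = {pink, red}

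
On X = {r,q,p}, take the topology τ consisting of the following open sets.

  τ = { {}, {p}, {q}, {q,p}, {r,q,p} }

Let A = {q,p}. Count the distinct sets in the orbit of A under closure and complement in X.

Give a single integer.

4

closure: X∖int(X∖A) = X∖{} = {r,q,p}
Let k=closure and c=complement:
  1. A     = {q,p}
  2. kA    = {r,q,p}
  3. cA    = {r}
  4. ckA   = {}
— saturated at 4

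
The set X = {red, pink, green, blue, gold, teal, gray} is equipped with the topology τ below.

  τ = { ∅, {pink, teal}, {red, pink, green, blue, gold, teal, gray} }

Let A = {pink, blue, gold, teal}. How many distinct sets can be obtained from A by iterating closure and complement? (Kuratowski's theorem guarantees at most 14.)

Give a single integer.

complement {red, green, gray}; its interior ∅; cl(A) = X∖∅ = {red, pink, green, blue, gold, teal, gray}
With k = closure, c = complement:
  1. A     = {pink, blue, gold, teal}
  2. kA    = {red, pink, green, blue, gold, teal, gray}
  3. cA    = {red, green, gray}
  4. ckA   = ∅
  5. kcA   = {red, green, blue, gold, gray}
  6. ckcA  = {pink, teal}
k, c of each give nothing new

6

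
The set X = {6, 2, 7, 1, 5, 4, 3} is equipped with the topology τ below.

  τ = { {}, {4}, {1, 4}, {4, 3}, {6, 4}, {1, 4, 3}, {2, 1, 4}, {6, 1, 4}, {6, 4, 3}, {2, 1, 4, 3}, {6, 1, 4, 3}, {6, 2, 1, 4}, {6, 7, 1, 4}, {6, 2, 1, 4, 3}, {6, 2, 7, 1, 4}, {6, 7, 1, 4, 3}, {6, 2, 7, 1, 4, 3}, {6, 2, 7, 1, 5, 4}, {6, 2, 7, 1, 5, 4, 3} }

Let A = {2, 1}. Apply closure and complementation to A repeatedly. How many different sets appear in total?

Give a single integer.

cl via duality: int({6, 7, 5, 4, 3}) = {6, 4, 3}, so X∖{6, 4, 3} = {2, 7, 1, 5}
Write k for closure, c for complement:
  1. A     = {2, 1}
  2. kA    = {2, 7, 1, 5}
  3. cA    = {6, 7, 5, 4, 3}
  4. ckA   = {6, 4, 3}
  5. kcA   = {6, 2, 7, 1, 5, 4, 3}
  6. ckcA  = {}
applying k or c yields no new set

6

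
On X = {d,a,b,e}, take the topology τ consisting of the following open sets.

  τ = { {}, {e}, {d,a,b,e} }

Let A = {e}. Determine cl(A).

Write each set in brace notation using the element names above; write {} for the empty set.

complement {d,a,b}; its interior {}; cl(A) = X∖{} = {d,a,b,e}

{d,a,b,e}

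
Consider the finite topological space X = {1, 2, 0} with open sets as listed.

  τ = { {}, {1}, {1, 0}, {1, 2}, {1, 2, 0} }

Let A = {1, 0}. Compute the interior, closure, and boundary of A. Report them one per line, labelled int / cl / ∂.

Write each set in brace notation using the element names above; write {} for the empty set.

int(A) = {1, 0}
cl(A)  = {1, 2, 0}
∂A     = {2}

interior: largest open inside A is {1, 0} (from {}, {1}, {1, 0})
cl via duality: int({2}) = {}, so X∖{} = {1, 2, 0}
cl∖int = {2}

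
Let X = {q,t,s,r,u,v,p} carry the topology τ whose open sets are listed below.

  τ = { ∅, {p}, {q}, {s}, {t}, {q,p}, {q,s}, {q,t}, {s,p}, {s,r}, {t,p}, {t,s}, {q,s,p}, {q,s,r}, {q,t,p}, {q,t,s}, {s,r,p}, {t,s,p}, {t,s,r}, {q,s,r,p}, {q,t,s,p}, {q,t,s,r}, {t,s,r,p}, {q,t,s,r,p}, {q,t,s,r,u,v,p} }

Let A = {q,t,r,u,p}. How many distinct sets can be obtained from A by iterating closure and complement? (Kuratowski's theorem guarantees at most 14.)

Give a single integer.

8

closure: X∖int(X∖A) = X∖{s} = {q,t,r,u,v,p}
Let k=closure and c=complement:
  1. A     = {q,t,r,u,p}
  2. kA    = {q,t,r,u,v,p}
  3. cA    = {s,v}
  4. ckA   = {s}
  5. kcA   = {s,r,u,v}
  6. ckcA  = {q,t,p}
  7. kckcA = {q,t,u,v,p}
  8. ckckcA = {s,r}
— saturated at 8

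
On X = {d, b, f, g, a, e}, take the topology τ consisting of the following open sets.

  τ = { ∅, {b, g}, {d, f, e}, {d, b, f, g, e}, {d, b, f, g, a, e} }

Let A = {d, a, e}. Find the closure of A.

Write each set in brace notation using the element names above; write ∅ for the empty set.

{d, f, a, e}

X∖A={b, f, g}, int(X∖A)={b, g}, hence cl(A)={d, f, a, e}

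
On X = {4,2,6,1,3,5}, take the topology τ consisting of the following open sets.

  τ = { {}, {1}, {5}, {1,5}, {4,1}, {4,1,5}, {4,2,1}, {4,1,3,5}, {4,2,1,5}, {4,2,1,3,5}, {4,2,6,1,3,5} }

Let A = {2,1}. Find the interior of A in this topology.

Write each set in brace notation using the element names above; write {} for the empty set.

{1}

opens ⊆ A: {}, {1}; union → int = {1}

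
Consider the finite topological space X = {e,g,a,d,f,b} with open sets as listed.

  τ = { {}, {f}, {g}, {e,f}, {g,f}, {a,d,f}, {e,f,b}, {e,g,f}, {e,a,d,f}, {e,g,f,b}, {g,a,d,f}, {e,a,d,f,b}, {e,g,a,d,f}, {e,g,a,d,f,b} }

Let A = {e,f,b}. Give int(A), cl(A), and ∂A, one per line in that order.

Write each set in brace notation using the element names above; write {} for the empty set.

interior: largest open inside A is {e,f,b} (from {}, {f}, {e,f}, {e,f,b})
cl via duality: int({g,a,d}) = {g}, so X∖{g} = {e,a,d,f,b}
cl∖int = {a,d}

int(A) = {e,f,b}
cl(A)  = {e,a,d,f,b}
∂A     = {a,d}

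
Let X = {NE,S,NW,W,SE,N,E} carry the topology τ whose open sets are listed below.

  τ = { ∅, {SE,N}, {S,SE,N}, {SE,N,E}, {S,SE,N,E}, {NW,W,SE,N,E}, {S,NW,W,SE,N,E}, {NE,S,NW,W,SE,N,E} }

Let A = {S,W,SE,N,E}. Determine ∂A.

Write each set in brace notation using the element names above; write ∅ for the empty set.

open subsets of A: ∅, {SE,N}, {S,SE,N}, {SE,N,E}, {S,SE,N,E}; so int(A) = {S,SE,N,E}
closure: X∖int(X∖A) = X∖∅ = {NE,S,NW,W,SE,N,E}
∂A = {NE,S,NW,W,SE,N,E} minus {S,SE,N,E} = {NE,NW,W}

{NE,NW,W}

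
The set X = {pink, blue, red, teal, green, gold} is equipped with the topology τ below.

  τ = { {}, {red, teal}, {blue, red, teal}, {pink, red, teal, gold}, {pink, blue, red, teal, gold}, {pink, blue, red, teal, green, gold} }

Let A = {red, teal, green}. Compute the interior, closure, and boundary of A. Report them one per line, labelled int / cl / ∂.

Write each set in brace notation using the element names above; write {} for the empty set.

int(A) = {red, teal}
cl(A)  = {pink, blue, red, teal, green, gold}
∂A     = {pink, blue, green, gold}

U open, U⊆A: {}, {red, teal}. int(A) = ⋃ = {red, teal}
X∖A={pink, blue, gold}, int(X∖A)={}, hence cl(A)={pink, blue, red, teal, green, gold}
∂A: remove int from cl → {pink, blue, green, gold}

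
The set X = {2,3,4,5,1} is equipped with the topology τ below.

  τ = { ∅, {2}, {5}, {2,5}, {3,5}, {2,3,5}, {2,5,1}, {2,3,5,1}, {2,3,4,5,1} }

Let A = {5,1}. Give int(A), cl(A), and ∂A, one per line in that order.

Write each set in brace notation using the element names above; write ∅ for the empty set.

opens ⊆ A: ∅, {5}; union → int = {5}
complement {2,3,4}; its interior {2}; cl(A) = X∖{2} = {3,4,5,1}
boundary = {3,4,5,1} ∖ {5} = {3,4,1}

int(A) = {5}
cl(A)  = {3,4,5,1}
∂A     = {3,4,1}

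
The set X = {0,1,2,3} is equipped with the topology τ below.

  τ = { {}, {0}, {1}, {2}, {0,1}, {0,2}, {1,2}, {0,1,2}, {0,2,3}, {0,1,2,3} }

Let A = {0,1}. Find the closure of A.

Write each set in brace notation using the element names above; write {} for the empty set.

closure: X∖int(X∖A) = X∖{2} = {0,1,3}

{0,1,3}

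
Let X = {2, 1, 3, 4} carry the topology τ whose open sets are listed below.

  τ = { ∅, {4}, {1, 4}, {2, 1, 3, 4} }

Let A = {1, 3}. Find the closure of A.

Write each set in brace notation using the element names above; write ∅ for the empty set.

X∖A={2, 4}, int(X∖A)={4}, hence cl(A)={2, 1, 3}

{2, 1, 3}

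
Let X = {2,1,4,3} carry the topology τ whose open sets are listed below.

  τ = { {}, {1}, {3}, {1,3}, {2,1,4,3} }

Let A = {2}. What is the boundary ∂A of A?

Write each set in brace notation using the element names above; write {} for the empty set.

interior: largest open inside A is {} (from {})
cl via duality: int({1,4,3}) = {1,3}, so X∖{1,3} = {2,4}
cl∖int = {2,4}

{2,4}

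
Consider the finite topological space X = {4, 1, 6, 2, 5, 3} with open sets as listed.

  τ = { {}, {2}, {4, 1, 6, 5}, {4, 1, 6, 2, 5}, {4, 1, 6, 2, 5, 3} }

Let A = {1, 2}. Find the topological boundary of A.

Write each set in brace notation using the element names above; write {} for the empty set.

opens ⊆ A: {}, {2}; union → int = {2}
complement {4, 6, 5, 3}; its interior {}; cl(A) = X∖{} = {4, 1, 6, 2, 5, 3}
boundary = {4, 1, 6, 2, 5, 3} ∖ {2} = {4, 1, 6, 5, 3}

{4, 1, 6, 5, 3}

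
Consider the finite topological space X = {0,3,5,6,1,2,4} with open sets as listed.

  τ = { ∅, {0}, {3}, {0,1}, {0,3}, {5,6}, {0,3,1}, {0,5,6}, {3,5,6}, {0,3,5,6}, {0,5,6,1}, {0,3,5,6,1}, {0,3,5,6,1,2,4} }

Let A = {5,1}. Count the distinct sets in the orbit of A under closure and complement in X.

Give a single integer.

10

X∖A={0,3,6,2,4}, int(X∖A)={0,3}, hence cl(A)={5,6,1,2,4}
Orbit (k=closure, c=complement):
  1. A     = {5,1}
  2. kA    = {5,6,1,2,4}
  3. cA    = {0,3,6,2,4}
  4. ckA   = {0,3}
  5. kcA   = {0,3,5,6,1,2,4}
  6. kckA  = {0,3,1,2,4}
  7. ckcA  = ∅
  8. ckckA = {5,6}
  9. kckckA = {5,6,2,4}
  10. ckckckA = {0,3,1}
(closed under both — stop)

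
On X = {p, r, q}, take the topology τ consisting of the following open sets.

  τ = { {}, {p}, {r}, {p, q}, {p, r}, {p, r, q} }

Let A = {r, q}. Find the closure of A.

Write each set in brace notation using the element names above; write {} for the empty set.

{r, q}

complement {p}; its interior {p}; cl(A) = X∖{p} = {r, q}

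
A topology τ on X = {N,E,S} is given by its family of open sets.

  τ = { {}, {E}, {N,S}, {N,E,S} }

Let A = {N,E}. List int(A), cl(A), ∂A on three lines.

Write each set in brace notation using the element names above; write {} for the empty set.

int(A) = {E}
cl(A)  = {N,E,S}
∂A     = {N,S}

U open, U⊆A: {}, {E}. int(A) = ⋃ = {E}
X∖A={S}, int(X∖A)={}, hence cl(A)={N,E,S}
∂A: remove int from cl → {N,S}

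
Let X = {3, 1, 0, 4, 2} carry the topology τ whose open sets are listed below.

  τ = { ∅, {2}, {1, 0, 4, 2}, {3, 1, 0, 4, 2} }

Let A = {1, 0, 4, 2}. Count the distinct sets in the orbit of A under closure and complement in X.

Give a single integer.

4

X∖A={3}, int(X∖A)=∅, hence cl(A)={3, 1, 0, 4, 2}
Orbit (k=closure, c=complement):
  1. A     = {1, 0, 4, 2}
  2. kA    = {3, 1, 0, 4, 2}
  3. cA    = {3}
  4. ckA   = ∅
(closed under both — stop)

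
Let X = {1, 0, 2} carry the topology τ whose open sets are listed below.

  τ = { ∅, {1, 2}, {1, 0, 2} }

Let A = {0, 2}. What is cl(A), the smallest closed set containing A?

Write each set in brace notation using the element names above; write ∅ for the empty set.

complement {1}; its interior ∅; cl(A) = X∖∅ = {1, 0, 2}

{1, 0, 2}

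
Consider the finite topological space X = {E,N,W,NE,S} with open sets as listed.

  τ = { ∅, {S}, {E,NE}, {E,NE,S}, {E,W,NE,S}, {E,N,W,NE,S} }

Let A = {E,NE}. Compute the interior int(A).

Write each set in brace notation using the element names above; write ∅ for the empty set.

{E,NE}

U open, U⊆A: ∅, {E,NE}. int(A) = ⋃ = {E,NE}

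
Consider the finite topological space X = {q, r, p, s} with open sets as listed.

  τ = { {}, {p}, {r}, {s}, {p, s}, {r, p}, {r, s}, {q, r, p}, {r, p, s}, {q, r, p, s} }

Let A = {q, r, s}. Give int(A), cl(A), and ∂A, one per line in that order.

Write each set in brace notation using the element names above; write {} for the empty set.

interior: largest open inside A is {r, s} (from {}, {r}, {s}, {r, s})
cl via duality: int({p}) = {p}, so X∖{p} = {q, r, s}
cl∖int = {q}

int(A) = {r, s}
cl(A)  = {q, r, s}
∂A     = {q}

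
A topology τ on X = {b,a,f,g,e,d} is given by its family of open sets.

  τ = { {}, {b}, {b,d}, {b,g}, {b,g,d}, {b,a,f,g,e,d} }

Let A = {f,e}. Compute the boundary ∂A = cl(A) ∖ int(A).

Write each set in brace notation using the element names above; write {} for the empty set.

open subsets of A: {}; so int(A) = {}
closure: X∖int(X∖A) = X∖{b,g,d} = {a,f,e}
∂A = {a,f,e} minus {} = {a,f,e}

{a,f,e}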